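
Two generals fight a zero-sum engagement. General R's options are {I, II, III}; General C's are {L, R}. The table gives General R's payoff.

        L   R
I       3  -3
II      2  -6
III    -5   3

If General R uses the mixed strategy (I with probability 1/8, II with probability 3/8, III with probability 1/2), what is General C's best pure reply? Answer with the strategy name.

If General C plays L, General R's expected payoff is (1/8)·3 + (3/8)·2 + (1/2)·(-5) = -11/8.
If General C plays R, General R's expected payoff is (1/8)·(-3) + (3/8)·(-6) + (1/2)·3 = -9/8.
General C minimizes General R's payoff; the smallest is -11/8, so the best response is L.

L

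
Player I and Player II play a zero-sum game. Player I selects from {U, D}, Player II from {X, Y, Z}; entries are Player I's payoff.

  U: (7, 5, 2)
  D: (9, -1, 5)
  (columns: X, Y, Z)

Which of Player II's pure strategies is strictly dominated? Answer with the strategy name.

Y holds Player I's payoff strictly below X in every row: 5 < 7, -1 < 9.
So X is strictly dominated for Player II.

X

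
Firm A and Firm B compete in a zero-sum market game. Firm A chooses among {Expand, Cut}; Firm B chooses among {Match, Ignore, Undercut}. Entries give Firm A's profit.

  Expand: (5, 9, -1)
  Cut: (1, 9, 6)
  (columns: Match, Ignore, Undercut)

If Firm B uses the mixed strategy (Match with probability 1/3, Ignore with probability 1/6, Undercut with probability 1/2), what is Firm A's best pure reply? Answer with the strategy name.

Cut

Expected payoff of Expand: (1/3)·5 + (1/6)·9 + (1/2)·(-1) = 8/3.
Expected payoff of Cut: (1/3)·1 + (1/6)·9 + (1/2)·6 = 29/6.
The largest is 29/6, so Firm A's best response is Cut.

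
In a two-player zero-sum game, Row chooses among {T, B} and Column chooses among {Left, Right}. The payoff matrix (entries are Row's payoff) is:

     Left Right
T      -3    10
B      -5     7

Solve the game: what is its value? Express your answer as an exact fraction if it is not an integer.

-3

Row minima: T → -3, B → -5; maximin = -3.
Column maxima: Left → -3, Right → 10; minimax = -3.
Since maximin = minimax = -3, there is a saddle point and the value is -3.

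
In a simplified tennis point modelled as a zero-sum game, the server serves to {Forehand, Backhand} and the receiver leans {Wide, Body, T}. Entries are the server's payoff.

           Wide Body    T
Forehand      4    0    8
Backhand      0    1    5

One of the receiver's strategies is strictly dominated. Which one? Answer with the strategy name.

Wide holds the server's payoff strictly below T in every row: 4 < 8, 0 < 5.
So T is strictly dominated for the receiver.

T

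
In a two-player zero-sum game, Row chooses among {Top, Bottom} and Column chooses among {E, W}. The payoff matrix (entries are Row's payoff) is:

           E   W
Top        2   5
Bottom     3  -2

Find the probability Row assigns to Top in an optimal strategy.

5/8

Row minima: Top → 2, Bottom → -2; maximin = 2.
Column maxima: E → 3, W → 5; minimax = 3.
2 ≠ 3, so there is no saddle point; optimal play is mixed.
Let Row play Top with probability p. Expected payoff against E: 2p + 3(1−p) = −p + 3; against W: 5p + (-2)(1−p) = 7p − 2.
Setting these equal: −p + 3 = 7p − 2 ⇒ −8p = -5 ⇒ p = 5/8, and the value is (-1)·(5/8) + 3 = 19/8.
For Column: with q = P(E), equating Top's and Bottom's payoffs gives −3q + 5 = 5q − 2 ⇒ q = 7/8.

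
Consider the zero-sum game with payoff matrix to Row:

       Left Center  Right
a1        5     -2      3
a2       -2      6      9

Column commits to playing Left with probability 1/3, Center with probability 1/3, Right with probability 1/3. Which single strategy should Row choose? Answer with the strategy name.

Expected payoff of a1: (1/3)·5 + (1/3)·(-2) + (1/3)·3 = 2.
Expected payoff of a2: (1/3)·(-2) + (1/3)·6 + (1/3)·9 = 13/3.
The largest is 13/3, so Row's best response is a2.

a2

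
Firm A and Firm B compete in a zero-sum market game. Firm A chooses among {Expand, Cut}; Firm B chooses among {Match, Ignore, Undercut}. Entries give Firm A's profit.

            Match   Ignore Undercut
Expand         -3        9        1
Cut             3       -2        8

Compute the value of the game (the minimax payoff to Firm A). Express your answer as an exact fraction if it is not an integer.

Row minima: Expand → -3, Cut → -2; maximin = -2.
Column maxima: Match → 3, Ignore → 9, Undercut → 8; minimax = 3.
-2 ≠ 3, so there is no saddle point; optimal play is mixed.
Undercut is strictly dominated by Match (it gives Firm A strictly more in every row), so Firm B never plays it.
On the remaining 2×2 (Expand, Cut vs Match, Ignore):
Let Firm A play Expand with probability p. Expected payoff against Match: (-3)p + 3(1−p) = −6p + 3; against Ignore: 9p + (-2)(1−p) = 11p − 2.
Setting these equal: −6p + 3 = 11p − 2 ⇒ −17p = -5 ⇒ p = 5/17, and the value is (-6)·(5/17) + 3 = 21/17.
For Firm B: with q = P(Match), equating Expand's and Cut's payoffs gives −12q + 9 = 5q − 2 ⇒ q = 11/17.

21/17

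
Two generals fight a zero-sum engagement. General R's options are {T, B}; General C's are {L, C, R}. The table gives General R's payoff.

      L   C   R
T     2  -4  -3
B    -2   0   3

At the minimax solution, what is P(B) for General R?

3/4

Row minima: T → -4, B → -2; maximin = -2.
Column maxima: L → 2, C → 0, R → 3; minimax = 0.
-2 ≠ 0, so there is no saddle point; optimal play is mixed.
R is strictly dominated by C (it gives General R strictly more in every row), so General C never plays it.
On the remaining 2×2 (T, B vs L, C):
Let General R play T with probability p. Expected payoff against L: 2p + (-2)(1−p) = 4p − 2; against C: (-4)p + 0(1−p) = −4p.
Setting these equal: 4p − 2 = −4p ⇒ 8p = 2 ⇒ p = 1/4, and the value is (4)·(1/4) − 2 = -1.
For General C: with q = P(L), equating T's and B's payoffs gives 6q − 4 = −2q ⇒ q = 1/2.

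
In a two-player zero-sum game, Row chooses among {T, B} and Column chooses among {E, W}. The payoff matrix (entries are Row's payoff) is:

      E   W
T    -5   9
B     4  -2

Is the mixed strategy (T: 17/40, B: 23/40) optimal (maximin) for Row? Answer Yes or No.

No

Against E this mix gives (17/40)·(-5) + (23/40)·4 = 7/40.
Against W this mix gives (17/40)·9 + (23/40)·(-2) = 107/40.
Column will play E, holding Row to 7/40. Shifting weight toward the row that does better against E would raise this floor (the equalizing mix achieves 13/10 against both E and W), so the proposed strategy is not optimal.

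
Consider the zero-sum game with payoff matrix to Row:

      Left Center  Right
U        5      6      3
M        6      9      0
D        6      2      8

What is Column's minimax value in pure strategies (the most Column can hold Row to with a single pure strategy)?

Column maxima: Left → 6, Center → 9, Right → 8.
The smallest of these is 6.

6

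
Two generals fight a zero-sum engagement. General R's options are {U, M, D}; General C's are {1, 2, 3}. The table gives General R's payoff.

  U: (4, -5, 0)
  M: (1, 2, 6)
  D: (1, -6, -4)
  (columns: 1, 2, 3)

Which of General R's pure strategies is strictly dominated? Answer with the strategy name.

D

U gives a strictly higher payoff than D against every column: 4 > 1, -5 > -6, 0 > -4.
So D is strictly dominated and General R never plays it.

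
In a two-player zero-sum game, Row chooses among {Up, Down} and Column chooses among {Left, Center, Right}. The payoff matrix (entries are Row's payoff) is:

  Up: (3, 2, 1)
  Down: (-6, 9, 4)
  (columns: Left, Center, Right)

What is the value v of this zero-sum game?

Row minima: Up → 1, Down → -6; maximin = 1.
Column maxima: Left → 3, Center → 9, Right → 4; minimax = 3.
1 ≠ 3, so there is no saddle point; optimal play is mixed.
Center is strictly dominated by Right (it gives Row strictly more in every row), so Column never plays it.
On the remaining 2×2 (Up, Down vs Left, Right):
Let Row play Up with probability p. Expected payoff against Left: 3p + (-6)(1−p) = 9p − 6; against Right: 1p + 4(1−p) = −3p + 4.
Setting these equal: 9p − 6 = −3p + 4 ⇒ 12p = 10 ⇒ p = 5/6, and the value is (9)·(5/6) − 6 = 3/2.
For Column: with q = P(Left), equating Up's and Down's payoffs gives 2q + 1 = −10q + 4 ⇒ q = 1/4.

3/2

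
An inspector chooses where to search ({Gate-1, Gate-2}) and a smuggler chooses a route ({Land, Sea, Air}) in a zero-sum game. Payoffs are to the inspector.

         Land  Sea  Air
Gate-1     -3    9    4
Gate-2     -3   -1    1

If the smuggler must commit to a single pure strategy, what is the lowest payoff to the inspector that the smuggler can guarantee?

Column maxima: Land → -3, Sea → 9, Air → 4.
The smallest of these is -3.

-3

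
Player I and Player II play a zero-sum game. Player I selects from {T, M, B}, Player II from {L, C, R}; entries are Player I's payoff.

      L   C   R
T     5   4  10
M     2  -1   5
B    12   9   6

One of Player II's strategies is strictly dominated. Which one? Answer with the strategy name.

C holds Player I's payoff strictly below L in every row: 4 < 5, -1 < 2, 9 < 12.
So L is strictly dominated for Player II.

L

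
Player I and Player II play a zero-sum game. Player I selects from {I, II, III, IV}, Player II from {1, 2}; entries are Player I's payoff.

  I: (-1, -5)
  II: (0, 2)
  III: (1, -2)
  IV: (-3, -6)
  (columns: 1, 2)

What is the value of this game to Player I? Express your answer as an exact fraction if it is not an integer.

Row minima: I → -5, II → 0, III → -2, IV → -6; maximin = 0.
Column maxima: 1 → 1, 2 → 2; minimax = 1.
0 ≠ 1, so there is no saddle point; optimal play is mixed.
I is strictly dominated by II, so Player I never plays it.
IV is strictly dominated by II, so Player I never plays it.
On the remaining 2×2 (II, III vs 1, 2):
Let Player I play II with probability p. Expected payoff against 1: 0p + 1(1−p) = −p + 1; against 2: 2p + (-2)(1−p) = 4p − 2.
Setting these equal: −p + 1 = 4p − 2 ⇒ −5p = -3 ⇒ p = 3/5, and the value is (-1)·(3/5) + 1 = 2/5.
For Player II: with q = P(1), equating II's and III's payoffs gives −2q + 2 = 3q − 2 ⇒ q = 4/5.

2/5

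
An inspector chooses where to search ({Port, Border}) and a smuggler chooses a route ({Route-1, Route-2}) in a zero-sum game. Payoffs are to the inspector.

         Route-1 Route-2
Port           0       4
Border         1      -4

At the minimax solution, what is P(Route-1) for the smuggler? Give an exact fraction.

8/9

Row minima: Port → 0, Border → -4; maximin = 0.
Column maxima: Route-1 → 1, Route-2 → 4; minimax = 1.
0 ≠ 1, so there is no saddle point; optimal play is mixed.
Let the inspector play Port with probability p. Expected payoff against Route-1: 0p + 1(1−p) = −p + 1; against Route-2: 4p + (-4)(1−p) = 8p − 4.
Setting these equal: −p + 1 = 8p − 4 ⇒ −9p = -5 ⇒ p = 5/9, and the value is (-1)·(5/9) + 1 = 4/9.
For the smuggler: with q = P(Route-1), equating Port's and Border's payoffs gives −4q + 4 = 5q − 4 ⇒ q = 8/9.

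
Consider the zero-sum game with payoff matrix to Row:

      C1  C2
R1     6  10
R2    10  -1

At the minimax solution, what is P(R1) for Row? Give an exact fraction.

Row minima: R1 → 6, R2 → -1; maximin = 6.
Column maxima: C1 → 10, C2 → 10; minimax = 10.
6 ≠ 10, so there is no saddle point; optimal play is mixed.
Let Row play R1 with probability p. Expected payoff against C1: 6p + 10(1−p) = −4p + 10; against C2: 10p + (-1)(1−p) = 11p − 1.
Setting these equal: −4p + 10 = 11p − 1 ⇒ −15p = -11 ⇒ p = 11/15, and the value is (-4)·(11/15) + 10 = 106/15.
For Column: with q = P(C1), equating R1's and R2's payoffs gives −4q + 10 = 11q − 1 ⇒ q = 11/15.

11/15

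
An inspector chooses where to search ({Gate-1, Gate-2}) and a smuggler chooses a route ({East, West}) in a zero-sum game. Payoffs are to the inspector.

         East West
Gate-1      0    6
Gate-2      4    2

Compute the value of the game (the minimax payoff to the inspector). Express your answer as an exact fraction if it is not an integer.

Row minima: Gate-1 → 0, Gate-2 → 2; maximin = 2.
Column maxima: East → 4, West → 6; minimax = 4.
2 ≠ 4, so there is no saddle point; optimal play is mixed.
Let the inspector play Gate-1 with probability p. Expected payoff against East: 0p + 4(1−p) = −4p + 4; against West: 6p + 2(1−p) = 4p + 2.
Setting these equal: −4p + 4 = 4p + 2 ⇒ −8p = -2 ⇒ p = 1/4, and the value is (-4)·(1/4) + 4 = 3.
For the smuggler: with q = P(East), equating Gate-1's and Gate-2's payoffs gives −6q + 6 = 2q + 2 ⇒ q = 1/2.

3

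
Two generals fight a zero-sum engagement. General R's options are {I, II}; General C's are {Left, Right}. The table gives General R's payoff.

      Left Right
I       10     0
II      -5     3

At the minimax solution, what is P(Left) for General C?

1/6

Row minima: I → 0, II → -5; maximin = 0.
Column maxima: Left → 10, Right → 3; minimax = 3.
0 ≠ 3, so there is no saddle point; optimal play is mixed.
Let General R play I with probability p. Expected payoff against Left: 10p + (-5)(1−p) = 15p − 5; against Right: 0p + 3(1−p) = −3p + 3.
Setting these equal: 15p − 5 = −3p + 3 ⇒ 18p = 8 ⇒ p = 4/9, and the value is (15)·(4/9) − 5 = 5/3.
For General C: with q = P(Left), equating I's and II's payoffs gives 10q = −8q + 3 ⇒ q = 1/6.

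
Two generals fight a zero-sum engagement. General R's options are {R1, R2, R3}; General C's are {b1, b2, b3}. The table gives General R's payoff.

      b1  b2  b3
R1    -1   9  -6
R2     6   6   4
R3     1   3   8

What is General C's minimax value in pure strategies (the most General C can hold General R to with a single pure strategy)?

6

Column maxima: b1 → 6, b2 → 9, b3 → 8.
The smallest of these is 6.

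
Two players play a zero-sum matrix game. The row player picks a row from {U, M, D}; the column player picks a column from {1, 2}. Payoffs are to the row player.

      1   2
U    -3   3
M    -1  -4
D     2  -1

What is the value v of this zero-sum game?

1/3

Row minima: U → -3, M → -4, D → -1; maximin = -1.
Column maxima: 1 → 2, 2 → 3; minimax = 2.
-1 ≠ 2, so there is no saddle point; optimal play is mixed.
M is strictly dominated by D, so the row player never plays it.
On the remaining 2×2 (U, D vs 1, 2):
Let the row player play U with probability p. Expected payoff against 1: (-3)p + 2(1−p) = −5p + 2; against 2: 3p + (-1)(1−p) = 4p − 1.
Setting these equal: −5p + 2 = 4p − 1 ⇒ −9p = -3 ⇒ p = 1/3, and the value is (-5)·(1/3) + 2 = 1/3.
For the column player: with q = P(1), equating U's and D's payoffs gives −6q + 3 = 3q − 1 ⇒ q = 4/9.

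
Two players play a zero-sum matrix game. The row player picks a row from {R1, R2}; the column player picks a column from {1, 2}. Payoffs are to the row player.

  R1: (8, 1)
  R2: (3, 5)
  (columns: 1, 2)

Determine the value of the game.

37/9

Row minima: R1 → 1, R2 → 3; maximin = 3.
Column maxima: 1 → 8, 2 → 5; minimax = 5.
3 ≠ 5, so there is no saddle point; optimal play is mixed.
Let the row player play R1 with probability p. Expected payoff against 1: 8p + 3(1−p) = 5p + 3; against 2: 1p + 5(1−p) = −4p + 5.
Setting these equal: 5p + 3 = −4p + 5 ⇒ 9p = 2 ⇒ p = 2/9, and the value is (5)·(2/9) + 3 = 37/9.
For the column player: with q = P(1), equating R1's and R2's payoffs gives 7q + 1 = −2q + 5 ⇒ q = 4/9.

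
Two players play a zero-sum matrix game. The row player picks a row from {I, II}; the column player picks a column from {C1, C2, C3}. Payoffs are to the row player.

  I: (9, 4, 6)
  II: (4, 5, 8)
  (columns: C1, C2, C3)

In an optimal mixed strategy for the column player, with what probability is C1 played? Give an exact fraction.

1/6

Row minima: I → 4, II → 4; maximin = 4.
Column maxima: C1 → 9, C2 → 5, C3 → 8; minimax = 5.
4 ≠ 5, so there is no saddle point; optimal play is mixed.
C3 is strictly dominated by C2 (it gives the row player strictly more in every row), so the column player never plays it.
On the remaining 2×2 (I, II vs C1, C2):
Let the row player play I with probability p. Expected payoff against C1: 9p + 4(1−p) = 5p + 4; against C2: 4p + 5(1−p) = −p + 5.
Setting these equal: 5p + 4 = −p + 5 ⇒ 6p = 1 ⇒ p = 1/6, and the value is (5)·(1/6) + 4 = 29/6.
For the column player: with q = P(C1), equating I's and II's payoffs gives 5q + 4 = −q + 5 ⇒ q = 1/6.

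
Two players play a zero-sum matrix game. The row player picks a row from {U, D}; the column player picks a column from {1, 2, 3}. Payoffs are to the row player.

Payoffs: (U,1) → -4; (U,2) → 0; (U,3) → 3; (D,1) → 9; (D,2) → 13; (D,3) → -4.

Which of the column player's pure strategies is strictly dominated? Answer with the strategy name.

1 holds the row player's payoff strictly below 2 in every row: -4 < 0, 9 < 13.
So 2 is strictly dominated for the column player.

2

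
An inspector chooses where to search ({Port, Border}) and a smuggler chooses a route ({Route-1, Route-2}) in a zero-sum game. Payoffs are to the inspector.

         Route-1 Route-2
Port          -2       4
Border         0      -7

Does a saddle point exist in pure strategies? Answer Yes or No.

No

Row minima: Port → -2, Border → -7; maximin = -2.
Column maxima: Route-1 → 0, Route-2 → 4; minimax = 0.
-2 ≠ 0, so no pure-strategy equilibrium exists.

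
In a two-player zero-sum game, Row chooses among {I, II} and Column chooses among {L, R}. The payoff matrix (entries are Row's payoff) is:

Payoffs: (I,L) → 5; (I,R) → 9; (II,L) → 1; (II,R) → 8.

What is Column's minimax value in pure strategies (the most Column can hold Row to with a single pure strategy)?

Column maxima: L → 5, R → 9.
The smallest of these is 5.

5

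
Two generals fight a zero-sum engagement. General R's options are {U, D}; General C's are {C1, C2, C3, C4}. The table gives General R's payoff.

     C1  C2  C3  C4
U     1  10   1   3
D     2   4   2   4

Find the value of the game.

2

Row minima: U → 1, D → 2; maximin = 2.
Column maxima: C1 → 2, C2 → 10, C3 → 2, C4 → 4; minimax = 2.
Since maximin = minimax = 2, there is a saddle point and the value is 2.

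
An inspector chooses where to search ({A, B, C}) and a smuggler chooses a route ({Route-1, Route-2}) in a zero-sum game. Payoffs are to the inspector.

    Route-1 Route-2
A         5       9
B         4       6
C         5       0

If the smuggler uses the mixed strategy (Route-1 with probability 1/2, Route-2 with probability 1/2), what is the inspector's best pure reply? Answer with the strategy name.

Expected payoff of A: (1/2)·5 + (1/2)·9 = 7.
Expected payoff of B: (1/2)·4 + (1/2)·6 = 5.
Expected payoff of C: (1/2)·5 + (1/2)·0 = 5/2.
The largest is 7, so the inspector's best response is A.

A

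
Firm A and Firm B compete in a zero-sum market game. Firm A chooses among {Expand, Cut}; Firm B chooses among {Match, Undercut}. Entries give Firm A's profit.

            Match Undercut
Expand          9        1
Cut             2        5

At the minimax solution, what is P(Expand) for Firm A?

Row minima: Expand → 1, Cut → 2; maximin = 2.
Column maxima: Match → 9, Undercut → 5; minimax = 5.
2 ≠ 5, so there is no saddle point; optimal play is mixed.
Let Firm A play Expand with probability p. Expected payoff against Match: 9p + 2(1−p) = 7p + 2; against Undercut: 1p + 5(1−p) = −4p + 5.
Setting these equal: 7p + 2 = −4p + 5 ⇒ 11p = 3 ⇒ p = 3/11, and the value is (7)·(3/11) + 2 = 43/11.
For Firm B: with q = P(Match), equating Expand's and Cut's payoffs gives 8q + 1 = −3q + 5 ⇒ q = 4/11.

3/11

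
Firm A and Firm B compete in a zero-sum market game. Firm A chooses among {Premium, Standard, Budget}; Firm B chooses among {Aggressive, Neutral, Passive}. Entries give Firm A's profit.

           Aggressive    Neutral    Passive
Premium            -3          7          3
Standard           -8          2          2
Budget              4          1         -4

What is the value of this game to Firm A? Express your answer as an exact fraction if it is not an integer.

0

Row minima: Premium → -3, Standard → -8, Budget → -4; maximin = -3.
Column maxima: Aggressive → 4, Neutral → 7, Passive → 3; minimax = 3.
-3 ≠ 3, so there is no saddle point; optimal play is mixed.
Standard is strictly dominated by Premium, so Firm A never plays it.
With Standard eliminated, Neutral is strictly dominated by Passive (it gives Firm A strictly more in every remaining row), so Firm B never plays it.
On the remaining 2×2 (Premium, Budget vs Aggressive, Passive):
Let Firm A play Premium with probability p. Expected payoff against Aggressive: (-3)p + 4(1−p) = −7p + 4; against Passive: 3p + (-4)(1−p) = 7p − 4.
Setting these equal: −7p + 4 = 7p − 4 ⇒ −14p = -8 ⇒ p = 4/7, and the value is (-7)·(4/7) + 4 = 0.
For Firm B: with q = P(Aggressive), equating Premium's and Budget's payoffs gives −6q + 3 = 8q − 4 ⇒ q = 1/2.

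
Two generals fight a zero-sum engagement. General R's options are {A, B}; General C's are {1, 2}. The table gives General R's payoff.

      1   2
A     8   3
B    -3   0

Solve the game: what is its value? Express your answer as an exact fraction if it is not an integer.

Row minima: A → 3, B → -3; maximin = 3.
Column maxima: 1 → 8, 2 → 3; minimax = 3.
Since maximin = minimax = 3, there is a saddle point and the value is 3.

3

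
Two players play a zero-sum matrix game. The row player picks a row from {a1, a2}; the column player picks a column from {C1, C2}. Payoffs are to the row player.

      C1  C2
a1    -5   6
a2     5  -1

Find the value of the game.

Row minima: a1 → -5, a2 → -1; maximin = -1.
Column maxima: C1 → 5, C2 → 6; minimax = 5.
-1 ≠ 5, so there is no saddle point; optimal play is mixed.
Let the row player play a1 with probability p. Expected payoff against C1: (-5)p + 5(1−p) = −10p + 5; against C2: 6p + (-1)(1−p) = 7p − 1.
Setting these equal: −10p + 5 = 7p − 1 ⇒ −17p = -6 ⇒ p = 6/17, and the value is (-10)·(6/17) + 5 = 25/17.
For the column player: with q = P(C1), equating a1's and a2's payoffs gives −11q + 6 = 6q − 1 ⇒ q = 7/17.

25/17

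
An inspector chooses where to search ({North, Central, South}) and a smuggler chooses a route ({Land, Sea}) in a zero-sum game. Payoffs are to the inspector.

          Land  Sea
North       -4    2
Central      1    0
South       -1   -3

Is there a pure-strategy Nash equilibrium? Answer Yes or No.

No

Row minima: North → -4, Central → 0, South → -3; maximin = 0.
Column maxima: Land → 1, Sea → 2; minimax = 1.
0 ≠ 1, so no pure-strategy equilibrium exists.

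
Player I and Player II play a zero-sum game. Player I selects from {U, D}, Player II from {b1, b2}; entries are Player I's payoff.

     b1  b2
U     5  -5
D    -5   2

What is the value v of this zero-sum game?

-15/17

Row minima: U → -5, D → -5; maximin = -5.
Column maxima: b1 → 5, b2 → 2; minimax = 2.
-5 ≠ 2, so there is no saddle point; optimal play is mixed.
Let Player I play U with probability p. Expected payoff against b1: 5p + (-5)(1−p) = 10p − 5; against b2: (-5)p + 2(1−p) = −7p + 2.
Setting these equal: 10p − 5 = −7p + 2 ⇒ 17p = 7 ⇒ p = 7/17, and the value is (10)·(7/17) − 5 = -15/17.
For Player II: with q = P(b1), equating U's and D's payoffs gives 10q − 5 = −7q + 2 ⇒ q = 7/17.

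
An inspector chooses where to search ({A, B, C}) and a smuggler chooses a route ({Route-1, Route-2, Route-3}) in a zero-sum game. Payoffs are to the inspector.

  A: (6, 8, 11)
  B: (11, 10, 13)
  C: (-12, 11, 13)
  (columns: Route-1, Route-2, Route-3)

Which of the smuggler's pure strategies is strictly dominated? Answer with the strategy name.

Route-3

Route-1 holds the inspector's payoff strictly below Route-3 in every row: 6 < 11, 11 < 13, -12 < 13.
So Route-3 is strictly dominated for the smuggler.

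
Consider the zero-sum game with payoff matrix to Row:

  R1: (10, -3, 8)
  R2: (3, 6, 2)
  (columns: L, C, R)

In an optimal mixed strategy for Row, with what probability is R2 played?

11/15

Row minima: R1 → -3, R2 → 2; maximin = 2.
Column maxima: L → 10, C → 6, R → 8; minimax = 6.
2 ≠ 6, so there is no saddle point; optimal play is mixed.
L is strictly dominated by R (it gives Row strictly more in every row), so Column never plays it.
On the remaining 2×2 (R1, R2 vs C, R):
Let Row play R1 with probability p. Expected payoff against C: (-3)p + 6(1−p) = −9p + 6; against R: 8p + 2(1−p) = 6p + 2.
Setting these equal: −9p + 6 = 6p + 2 ⇒ −15p = -4 ⇒ p = 4/15, and the value is (-9)·(4/15) + 6 = 18/5.
For Column: with q = P(C), equating R1's and R2's payoffs gives −11q + 8 = 4q + 2 ⇒ q = 2/5.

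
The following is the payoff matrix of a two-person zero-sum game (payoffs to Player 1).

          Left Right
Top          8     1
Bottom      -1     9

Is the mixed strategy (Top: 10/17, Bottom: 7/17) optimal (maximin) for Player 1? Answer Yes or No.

Against Left this mix gives (10/17)·8 + (7/17)·(-1) = 73/17.
Against Right this mix gives (10/17)·1 + (7/17)·9 = 73/17.
All of Player 2's active replies (Left, Right) yield 73/17, and no column does worse for Player 1. The mix makes Player 2 indifferent and guarantees 73/17, so it is optimal.

Yes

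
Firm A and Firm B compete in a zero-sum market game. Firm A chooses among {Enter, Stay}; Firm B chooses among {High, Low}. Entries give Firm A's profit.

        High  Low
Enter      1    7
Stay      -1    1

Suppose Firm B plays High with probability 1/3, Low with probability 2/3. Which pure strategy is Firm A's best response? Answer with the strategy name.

Expected payoff of Enter: (1/3)·1 + (2/3)·7 = 5.
Expected payoff of Stay: (1/3)·(-1) + (2/3)·1 = 1/3.
The largest is 5, so Firm A's best response is Enter.

Enter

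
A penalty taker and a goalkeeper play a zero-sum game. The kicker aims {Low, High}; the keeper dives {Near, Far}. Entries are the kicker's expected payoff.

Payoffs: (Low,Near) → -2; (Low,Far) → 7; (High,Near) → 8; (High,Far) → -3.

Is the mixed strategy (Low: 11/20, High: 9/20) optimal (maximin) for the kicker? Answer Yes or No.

Yes

Against Near this mix gives (11/20)·(-2) + (9/20)·8 = 5/2.
Against Far this mix gives (11/20)·7 + (9/20)·(-3) = 5/2.
All of the keeper's active replies (Near, Far) yield 5/2, and no column does worse for the kicker. The mix makes the keeper indifferent and guarantees 5/2, so it is optimal.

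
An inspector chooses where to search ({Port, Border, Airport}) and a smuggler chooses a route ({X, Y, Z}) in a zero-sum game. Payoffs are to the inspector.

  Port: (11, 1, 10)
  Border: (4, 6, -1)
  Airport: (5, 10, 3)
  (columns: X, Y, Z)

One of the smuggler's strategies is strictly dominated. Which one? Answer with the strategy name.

Z holds the inspector's payoff strictly below X in every row: 10 < 11, -1 < 4, 3 < 5.
So X is strictly dominated for the smuggler.

X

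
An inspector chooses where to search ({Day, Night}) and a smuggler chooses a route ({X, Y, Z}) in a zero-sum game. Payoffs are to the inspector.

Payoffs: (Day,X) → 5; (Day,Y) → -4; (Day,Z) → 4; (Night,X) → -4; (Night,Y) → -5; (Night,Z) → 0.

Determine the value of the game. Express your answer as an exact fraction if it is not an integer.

Row minima: Day → -4, Night → -5; maximin = -4.
Column maxima: X → 5, Y → -4, Z → 4; minimax = -4.
Since maximin = minimax = -4, there is a saddle point and the value is -4.

-4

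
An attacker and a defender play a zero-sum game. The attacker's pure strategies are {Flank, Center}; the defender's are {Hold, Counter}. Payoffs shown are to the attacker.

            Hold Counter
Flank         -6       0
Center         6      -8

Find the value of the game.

-12/5

Row minima: Flank → -6, Center → -8; maximin = -6.
Column maxima: Hold → 6, Counter → 0; minimax = 0.
-6 ≠ 0, so there is no saddle point; optimal play is mixed.
Let the attacker play Flank with probability p. Expected payoff against Hold: (-6)p + 6(1−p) = −12p + 6; against Counter: 0p + (-8)(1−p) = 8p − 8.
Setting these equal: −12p + 6 = 8p − 8 ⇒ −20p = -14 ⇒ p = 7/10, and the value is (-12)·(7/10) + 6 = -12/5.
For the defender: with q = P(Hold), equating Flank's and Center's payoffs gives −6q = 14q − 8 ⇒ q = 2/5.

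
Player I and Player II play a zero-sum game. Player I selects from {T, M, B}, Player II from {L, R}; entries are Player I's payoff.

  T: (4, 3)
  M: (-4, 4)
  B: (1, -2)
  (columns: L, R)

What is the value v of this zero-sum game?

28/9

Row minima: T → 3, M → -4, B → -2; maximin = 3.
Column maxima: L → 4, R → 4; minimax = 4.
3 ≠ 4, so there is no saddle point; optimal play is mixed.
B is strictly dominated by T, so Player I never plays it.
On the remaining 2×2 (T, M vs L, R):
Let Player I play T with probability p. Expected payoff against L: 4p + (-4)(1−p) = 8p − 4; against R: 3p + 4(1−p) = −p + 4.
Setting these equal: 8p − 4 = −p + 4 ⇒ 9p = 8 ⇒ p = 8/9, and the value is (8)·(8/9) − 4 = 28/9.
For Player II: with q = P(L), equating T's and M's payoffs gives q + 3 = −8q + 4 ⇒ q = 1/9.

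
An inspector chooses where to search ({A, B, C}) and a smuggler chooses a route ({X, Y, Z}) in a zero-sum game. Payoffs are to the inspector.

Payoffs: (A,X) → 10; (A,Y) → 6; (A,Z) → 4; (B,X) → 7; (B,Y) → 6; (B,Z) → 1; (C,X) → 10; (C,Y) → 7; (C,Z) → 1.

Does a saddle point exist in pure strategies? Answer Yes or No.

Yes

Row minima: A → 4, B → 1, C → 1; maximin = 4.
Column maxima: X → 10, Y → 7, Z → 4; minimax = 4.
maximin = minimax = 4, so a saddle point exists.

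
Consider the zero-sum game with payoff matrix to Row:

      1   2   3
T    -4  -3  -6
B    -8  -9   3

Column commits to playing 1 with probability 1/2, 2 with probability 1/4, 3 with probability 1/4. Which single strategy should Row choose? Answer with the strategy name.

Expected payoff of T: (1/2)·(-4) + (1/4)·(-3) + (1/4)·(-6) = -17/4.
Expected payoff of B: (1/2)·(-8) + (1/4)·(-9) + (1/4)·3 = -11/2.
The largest is -17/4, so Row's best response is T.

T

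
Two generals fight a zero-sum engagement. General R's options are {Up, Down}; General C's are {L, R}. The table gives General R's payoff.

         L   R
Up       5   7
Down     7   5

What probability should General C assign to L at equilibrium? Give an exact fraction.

Row minima: Up → 5, Down → 5; maximin = 5.
Column maxima: L → 7, R → 7; minimax = 7.
5 ≠ 7, so there is no saddle point; optimal play is mixed.
Let General R play Up with probability p. Expected payoff against L: 5p + 7(1−p) = −2p + 7; against R: 7p + 5(1−p) = 2p + 5.
Setting these equal: −2p + 7 = 2p + 5 ⇒ −4p = -2 ⇒ p = 1/2, and the value is (-2)·(1/2) + 7 = 6.
For General C: with q = P(L), equating Up's and Down's payoffs gives −2q + 7 = 2q + 5 ⇒ q = 1/2.

1/2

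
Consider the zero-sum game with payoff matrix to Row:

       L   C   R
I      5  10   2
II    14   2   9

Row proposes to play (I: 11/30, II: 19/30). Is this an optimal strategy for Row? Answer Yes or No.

No

Against L this mix gives (11/30)·5 + (19/30)·14 = 107/10.
Against C this mix gives (11/30)·10 + (19/30)·2 = 74/15.
Against R this mix gives (11/30)·2 + (19/30)·9 = 193/30.
Column will play C, holding Row to 74/15. Shifting weight toward the row that does better against C would raise this floor (the equalizing mix achieves 86/15 against both C and R), so the proposed strategy is not optimal.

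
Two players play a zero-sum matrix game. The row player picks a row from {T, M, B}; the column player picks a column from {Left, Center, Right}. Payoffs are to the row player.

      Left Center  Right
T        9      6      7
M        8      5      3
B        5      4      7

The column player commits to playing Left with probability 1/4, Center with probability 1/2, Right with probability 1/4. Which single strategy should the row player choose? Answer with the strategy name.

Expected payoff of T: (1/4)·9 + (1/2)·6 + (1/4)·7 = 7.
Expected payoff of M: (1/4)·8 + (1/2)·5 + (1/4)·3 = 21/4.
Expected payoff of B: (1/4)·5 + (1/2)·4 + (1/4)·7 = 5.
The largest is 7, so the row player's best response is T.

T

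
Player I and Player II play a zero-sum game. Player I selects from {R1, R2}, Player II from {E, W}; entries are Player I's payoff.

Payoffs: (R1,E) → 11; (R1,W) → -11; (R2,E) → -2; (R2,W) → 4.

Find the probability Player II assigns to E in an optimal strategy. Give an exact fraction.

15/28

Row minima: R1 → -11, R2 → -2; maximin = -2.
Column maxima: E → 11, W → 4; minimax = 4.
-2 ≠ 4, so there is no saddle point; optimal play is mixed.
Let Player I play R1 with probability p. Expected payoff against E: 11p + (-2)(1−p) = 13p − 2; against W: (-11)p + 4(1−p) = −15p + 4.
Setting these equal: 13p − 2 = −15p + 4 ⇒ 28p = 6 ⇒ p = 3/14, and the value is (13)·(3/14) − 2 = 11/14.
For Player II: with q = P(E), equating R1's and R2's payoffs gives 22q − 11 = −6q + 4 ⇒ q = 15/28.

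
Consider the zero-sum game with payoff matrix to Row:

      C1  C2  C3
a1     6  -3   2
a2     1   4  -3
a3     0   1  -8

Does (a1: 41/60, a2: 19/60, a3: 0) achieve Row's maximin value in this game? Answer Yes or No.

Against C1 this mix gives (41/60)·6 + (19/60)·1 = 53/12.
Against C2 this mix gives (41/60)·(-3) + (19/60)·4 = -47/60.
Against C3 this mix gives (41/60)·2 + (19/60)·(-3) = 5/12.
Column will play C2, holding Row to -47/60. Shifting weight toward the row that does better against C2 would raise this floor (the equalizing mix achieves -1/12 against both C2 and C3), so the proposed strategy is not optimal.

No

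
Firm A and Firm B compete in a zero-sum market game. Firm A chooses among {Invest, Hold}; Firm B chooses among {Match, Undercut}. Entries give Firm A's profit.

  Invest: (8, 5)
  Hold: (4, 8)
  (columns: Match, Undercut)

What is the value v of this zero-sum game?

Row minima: Invest → 5, Hold → 4; maximin = 5.
Column maxima: Match → 8, Undercut → 8; minimax = 8.
5 ≠ 8, so there is no saddle point; optimal play is mixed.
Let Firm A play Invest with probability p. Expected payoff against Match: 8p + 4(1−p) = 4p + 4; against Undercut: 5p + 8(1−p) = −3p + 8.
Setting these equal: 4p + 4 = −3p + 8 ⇒ 7p = 4 ⇒ p = 4/7, and the value is (4)·(4/7) + 4 = 44/7.
For Firm B: with q = P(Match), equating Invest's and Hold's payoffs gives 3q + 5 = −4q + 8 ⇒ q = 3/7.

44/7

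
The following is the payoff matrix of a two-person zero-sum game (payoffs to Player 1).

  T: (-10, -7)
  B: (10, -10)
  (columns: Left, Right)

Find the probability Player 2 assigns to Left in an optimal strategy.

3/23

Row minima: T → -10, B → -10; maximin = -10.
Column maxima: Left → 10, Right → -7; minimax = -7.
-10 ≠ -7, so there is no saddle point; optimal play is mixed.
Let Player 1 play T with probability p. Expected payoff against Left: (-10)p + 10(1−p) = −20p + 10; against Right: (-7)p + (-10)(1−p) = 3p − 10.
Setting these equal: −20p + 10 = 3p − 10 ⇒ −23p = -20 ⇒ p = 20/23, and the value is (-20)·(20/23) + 10 = -170/23.
For Player 2: with q = P(Left), equating T's and B's payoffs gives −3q − 7 = 20q − 10 ⇒ q = 3/23.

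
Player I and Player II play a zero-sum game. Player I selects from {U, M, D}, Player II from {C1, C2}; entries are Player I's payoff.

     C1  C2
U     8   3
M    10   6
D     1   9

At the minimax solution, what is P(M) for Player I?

2/3

Row minima: U → 3, M → 6, D → 1; maximin = 6.
Column maxima: C1 → 10, C2 → 9; minimax = 9.
6 ≠ 9, so there is no saddle point; optimal play is mixed.
U is strictly dominated by M, so Player I never plays it.
On the remaining 2×2 (M, D vs C1, C2):
Let Player I play M with probability p. Expected payoff against C1: 10p + 1(1−p) = 9p + 1; against C2: 6p + 9(1−p) = −3p + 9.
Setting these equal: 9p + 1 = −3p + 9 ⇒ 12p = 8 ⇒ p = 2/3, and the value is (9)·(2/3) + 1 = 7.
For Player II: with q = P(C1), equating M's and D's payoffs gives 4q + 6 = −8q + 9 ⇒ q = 1/4.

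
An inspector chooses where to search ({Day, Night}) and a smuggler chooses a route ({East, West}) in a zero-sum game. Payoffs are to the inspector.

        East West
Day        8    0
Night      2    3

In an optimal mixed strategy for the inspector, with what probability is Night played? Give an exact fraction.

Row minima: Day → 0, Night → 2; maximin = 2.
Column maxima: East → 8, West → 3; minimax = 3.
2 ≠ 3, so there is no saddle point; optimal play is mixed.
Let the inspector play Day with probability p. Expected payoff against East: 8p + 2(1−p) = 6p + 2; against West: 0p + 3(1−p) = −3p + 3.
Setting these equal: 6p + 2 = −3p + 3 ⇒ 9p = 1 ⇒ p = 1/9, and the value is (6)·(1/9) + 2 = 8/3.
For the smuggler: with q = P(East), equating Day's and Night's payoffs gives 8q = −q + 3 ⇒ q = 1/3.

8/9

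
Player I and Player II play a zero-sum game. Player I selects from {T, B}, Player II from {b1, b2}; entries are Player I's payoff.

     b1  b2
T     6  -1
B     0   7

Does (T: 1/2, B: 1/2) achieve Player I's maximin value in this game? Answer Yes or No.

Yes

Against b1 this mix gives (1/2)·6 + (1/2)·0 = 3.
Against b2 this mix gives (1/2)·(-1) + (1/2)·7 = 3.
All of Player II's active replies (b1, b2) yield 3, and no column does worse for Player I. The mix makes Player II indifferent and guarantees 3, so it is optimal.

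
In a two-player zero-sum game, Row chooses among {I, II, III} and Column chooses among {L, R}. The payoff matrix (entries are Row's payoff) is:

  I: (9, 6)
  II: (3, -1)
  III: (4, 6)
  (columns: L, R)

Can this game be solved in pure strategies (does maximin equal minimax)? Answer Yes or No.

Yes

Row minima: I → 6, II → -1, III → 4; maximin = 6.
Column maxima: L → 9, R → 6; minimax = 6.
maximin = minimax = 6, so a saddle point exists.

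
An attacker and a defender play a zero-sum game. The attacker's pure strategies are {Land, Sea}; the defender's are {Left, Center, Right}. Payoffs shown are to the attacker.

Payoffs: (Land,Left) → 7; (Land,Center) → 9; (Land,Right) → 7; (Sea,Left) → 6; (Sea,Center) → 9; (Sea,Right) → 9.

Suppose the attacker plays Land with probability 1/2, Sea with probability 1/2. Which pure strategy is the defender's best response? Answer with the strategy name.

Left

If the defender plays Left, the attacker's expected payoff is (1/2)·7 + (1/2)·6 = 13/2.
If the defender plays Center, the attacker's expected payoff is (1/2)·9 + (1/2)·9 = 9.
If the defender plays Right, the attacker's expected payoff is (1/2)·7 + (1/2)·9 = 8.
The defender minimizes the attacker's payoff; the smallest is 13/2, so the best response is Left.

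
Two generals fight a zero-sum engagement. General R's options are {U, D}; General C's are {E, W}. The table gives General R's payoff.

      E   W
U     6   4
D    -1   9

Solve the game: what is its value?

Row minima: U → 4, D → -1; maximin = 4.
Column maxima: E → 6, W → 9; minimax = 6.
4 ≠ 6, so there is no saddle point; optimal play is mixed.
Let General R play U with probability p. Expected payoff against E: 6p + (-1)(1−p) = 7p − 1; against W: 4p + 9(1−p) = −5p + 9.
Setting these equal: 7p − 1 = −5p + 9 ⇒ 12p = 10 ⇒ p = 5/6, and the value is (7)·(5/6) − 1 = 29/6.
For General C: with q = P(E), equating U's and D's payoffs gives 2q + 4 = −10q + 9 ⇒ q = 5/12.

29/6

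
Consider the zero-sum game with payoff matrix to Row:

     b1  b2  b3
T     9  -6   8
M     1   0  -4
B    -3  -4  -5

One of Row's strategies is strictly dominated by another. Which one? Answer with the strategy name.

B

M gives a strictly higher payoff than B against every column: 1 > -3, 0 > -4, -4 > -5.
So B is strictly dominated and Row never plays it.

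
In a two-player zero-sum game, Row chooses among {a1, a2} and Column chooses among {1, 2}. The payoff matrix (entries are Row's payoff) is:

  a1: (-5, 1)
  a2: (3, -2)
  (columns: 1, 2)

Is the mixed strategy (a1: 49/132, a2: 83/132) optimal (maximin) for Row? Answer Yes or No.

No

Against 1 this mix gives (49/132)·(-5) + (83/132)·3 = 1/33.
Against 2 this mix gives (49/132)·1 + (83/132)·(-2) = -39/44.
Column will play 2, holding Row to -39/44. Shifting weight toward the row that does better against 2 would raise this floor (the equalizing mix achieves -7/11 against both 2 and 1), so the proposed strategy is not optimal.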